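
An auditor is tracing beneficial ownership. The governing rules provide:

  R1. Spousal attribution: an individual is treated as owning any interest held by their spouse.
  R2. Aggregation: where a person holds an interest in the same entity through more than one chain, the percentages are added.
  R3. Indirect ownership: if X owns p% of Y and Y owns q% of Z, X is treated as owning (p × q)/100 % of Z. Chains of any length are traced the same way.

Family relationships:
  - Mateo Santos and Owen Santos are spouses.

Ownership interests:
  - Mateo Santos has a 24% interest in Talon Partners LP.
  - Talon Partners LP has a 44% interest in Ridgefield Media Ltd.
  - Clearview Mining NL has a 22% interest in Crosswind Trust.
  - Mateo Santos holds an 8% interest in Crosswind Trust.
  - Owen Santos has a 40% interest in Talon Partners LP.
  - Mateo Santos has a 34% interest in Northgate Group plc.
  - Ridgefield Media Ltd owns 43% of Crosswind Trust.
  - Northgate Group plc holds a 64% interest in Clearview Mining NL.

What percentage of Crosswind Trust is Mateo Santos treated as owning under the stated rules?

By spousal attribution (R1), Mateo Santos is treated as also owning Owen Santos's interest in Talon Partners LP, giving 24% + 40% = 64%.
Chain via Talon Partners LP → Ridgefield Media Ltd (R3): 64% × 44% × 43% = 12.1088% of Crosswind Trust.
Chain via Northgate Group plc → Clearview Mining NL (R3): 34% × 64% × 22% = 4.7872% of Crosswind Trust.
Direct interest in Crosswind Trust: 8%.
Aggregating (R2): 12.1088% + 4.7872% + 8% = 24.896%.

24.896%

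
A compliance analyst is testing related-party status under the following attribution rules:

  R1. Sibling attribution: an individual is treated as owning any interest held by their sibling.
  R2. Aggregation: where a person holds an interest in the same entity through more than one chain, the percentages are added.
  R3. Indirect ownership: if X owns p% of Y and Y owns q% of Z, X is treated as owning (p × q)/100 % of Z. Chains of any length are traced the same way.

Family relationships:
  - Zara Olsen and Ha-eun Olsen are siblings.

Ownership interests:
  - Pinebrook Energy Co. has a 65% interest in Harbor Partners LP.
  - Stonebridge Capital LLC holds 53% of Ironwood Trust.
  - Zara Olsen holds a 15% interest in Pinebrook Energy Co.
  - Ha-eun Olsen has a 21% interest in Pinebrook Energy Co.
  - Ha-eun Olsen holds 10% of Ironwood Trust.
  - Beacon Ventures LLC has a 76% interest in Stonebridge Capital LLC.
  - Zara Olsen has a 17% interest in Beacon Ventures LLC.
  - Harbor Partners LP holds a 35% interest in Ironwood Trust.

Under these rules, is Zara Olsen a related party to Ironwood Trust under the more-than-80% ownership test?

No

By sibling attribution (R1), Zara Olsen is treated as also owning Ha-eun Olsen's interest in Pinebrook Energy Co, giving 15% + 21% = 36%.
By sibling attribution (R1), Zara Olsen is treated as owning Ha-eun Olsen's 10% interest in Ironwood Trust.
Chain via Pinebrook Energy Co. → Harbor Partners LP (R3): 36% × 65% × 35% = 8.19% of Ironwood Trust.
Chain via Beacon Ventures LLC → Stonebridge Capital LLC (R3): 17% × 76% × 53% = 6.8476% of Ironwood Trust.
Direct interest in Ironwood Trust: 10%.
Aggregating (R2): 8.19% + 6.8476% + 10% = 25.0376%.
25.0376% does not exceed the 80% threshold, so Zara is not a related party to Ironwood Trust.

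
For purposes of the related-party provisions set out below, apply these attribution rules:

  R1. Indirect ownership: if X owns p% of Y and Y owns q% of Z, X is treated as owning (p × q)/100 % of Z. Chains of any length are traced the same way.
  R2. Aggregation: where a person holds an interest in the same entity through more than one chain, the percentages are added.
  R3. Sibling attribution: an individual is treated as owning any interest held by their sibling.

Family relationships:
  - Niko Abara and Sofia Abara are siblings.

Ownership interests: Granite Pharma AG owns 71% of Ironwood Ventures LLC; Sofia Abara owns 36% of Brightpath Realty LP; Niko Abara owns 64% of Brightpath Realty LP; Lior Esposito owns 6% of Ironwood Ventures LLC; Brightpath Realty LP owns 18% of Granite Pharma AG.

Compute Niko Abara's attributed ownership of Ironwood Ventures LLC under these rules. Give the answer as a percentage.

12.78%

By sibling attribution (R3), Niko Abara is treated as also owning Sofia Abara's interest in Brightpath Realty LP, giving 64% + 36% = 100%.
Chain via Brightpath Realty LP → Granite Pharma AG (R1): 100% × 18% × 71% = 12.78% of Ironwood Ventures LLC.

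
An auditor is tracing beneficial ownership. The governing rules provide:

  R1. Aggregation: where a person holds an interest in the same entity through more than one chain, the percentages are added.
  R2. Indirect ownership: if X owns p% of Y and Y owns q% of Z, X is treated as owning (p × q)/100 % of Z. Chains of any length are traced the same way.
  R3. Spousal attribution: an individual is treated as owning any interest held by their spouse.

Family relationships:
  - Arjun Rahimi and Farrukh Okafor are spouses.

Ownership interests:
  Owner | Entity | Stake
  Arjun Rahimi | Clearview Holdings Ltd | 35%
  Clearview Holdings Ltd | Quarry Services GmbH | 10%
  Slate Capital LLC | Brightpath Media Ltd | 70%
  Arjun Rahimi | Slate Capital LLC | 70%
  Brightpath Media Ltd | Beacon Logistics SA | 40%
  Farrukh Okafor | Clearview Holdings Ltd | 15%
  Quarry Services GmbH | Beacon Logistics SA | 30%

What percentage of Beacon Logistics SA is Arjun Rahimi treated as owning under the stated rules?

21.1%

By spousal attribution (R3), Arjun Rahimi is treated as also owning Farrukh Okafor's interest in Clearview Holdings Ltd, giving 35% + 15% = 50%.
Chain via Clearview Holdings Ltd → Quarry Services GmbH (R2): 50% × 10% × 30% = 1.5% of Beacon Logistics SA.
Chain via Slate Capital LLC → Brightpath Media Ltd (R2): 70% × 70% × 40% = 19.6% of Beacon Logistics SA.
Aggregating (R1): 1.5% + 19.6% = 21.1%.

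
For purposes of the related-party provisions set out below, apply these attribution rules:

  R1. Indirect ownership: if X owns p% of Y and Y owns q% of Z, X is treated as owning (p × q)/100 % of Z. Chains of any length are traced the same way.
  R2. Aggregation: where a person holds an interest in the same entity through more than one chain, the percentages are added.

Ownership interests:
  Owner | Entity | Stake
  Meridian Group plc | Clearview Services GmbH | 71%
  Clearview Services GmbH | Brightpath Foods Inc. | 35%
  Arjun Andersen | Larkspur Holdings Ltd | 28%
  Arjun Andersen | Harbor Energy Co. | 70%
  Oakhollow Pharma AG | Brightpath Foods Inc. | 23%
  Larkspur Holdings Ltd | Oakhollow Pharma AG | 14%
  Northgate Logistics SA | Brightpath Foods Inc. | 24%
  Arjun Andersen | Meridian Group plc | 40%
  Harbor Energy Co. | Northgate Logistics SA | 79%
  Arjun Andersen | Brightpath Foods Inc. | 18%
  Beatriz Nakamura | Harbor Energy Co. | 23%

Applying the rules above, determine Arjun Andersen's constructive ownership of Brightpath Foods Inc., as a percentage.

42.1136%

Chain via Harbor Energy Co. → Northgate Logistics SA (R1): 70% × 79% × 24% = 13.272% of Brightpath Foods Inc.
Chain via Meridian Group plc → Clearview Services GmbH (R1): 40% × 71% × 35% = 9.94% of Brightpath Foods Inc.
Chain via Larkspur Holdings Ltd → Oakhollow Pharma AG (R1): 28% × 14% × 23% = 0.9016% of Brightpath Foods Inc.
Direct interest in Brightpath Foods Inc: 18%.
Aggregating (R2): 13.272% + 9.94% + 0.9016% + 18% = 42.1136%.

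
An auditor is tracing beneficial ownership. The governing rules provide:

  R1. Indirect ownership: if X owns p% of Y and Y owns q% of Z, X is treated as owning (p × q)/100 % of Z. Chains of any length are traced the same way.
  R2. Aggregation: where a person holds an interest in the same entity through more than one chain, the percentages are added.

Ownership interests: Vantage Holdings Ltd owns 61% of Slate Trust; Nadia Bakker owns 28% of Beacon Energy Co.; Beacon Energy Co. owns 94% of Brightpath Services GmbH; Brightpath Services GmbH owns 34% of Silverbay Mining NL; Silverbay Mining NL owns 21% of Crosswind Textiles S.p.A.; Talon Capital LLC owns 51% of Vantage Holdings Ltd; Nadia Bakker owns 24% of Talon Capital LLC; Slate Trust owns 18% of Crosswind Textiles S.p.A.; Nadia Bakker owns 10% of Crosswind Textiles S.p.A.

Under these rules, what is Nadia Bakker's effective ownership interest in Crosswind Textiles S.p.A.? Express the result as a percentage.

Chain via Beacon Energy Co. → Brightpath Services GmbH → Silverbay Mining NL (R1): 28% × 94% × 34% × 21% = 1.879248% of Crosswind Textiles S.p.A.
Chain via Talon Capital LLC → Vantage Holdings Ltd → Slate Trust (R1): 24% × 51% × 61% × 18% = 1.343952% of Crosswind Textiles S.p.A.
Direct interest in Crosswind Textiles S.p.A: 10%.
Aggregating (R2): 1.879248% + 1.343952% + 10% = 13.2232%.

13.2232%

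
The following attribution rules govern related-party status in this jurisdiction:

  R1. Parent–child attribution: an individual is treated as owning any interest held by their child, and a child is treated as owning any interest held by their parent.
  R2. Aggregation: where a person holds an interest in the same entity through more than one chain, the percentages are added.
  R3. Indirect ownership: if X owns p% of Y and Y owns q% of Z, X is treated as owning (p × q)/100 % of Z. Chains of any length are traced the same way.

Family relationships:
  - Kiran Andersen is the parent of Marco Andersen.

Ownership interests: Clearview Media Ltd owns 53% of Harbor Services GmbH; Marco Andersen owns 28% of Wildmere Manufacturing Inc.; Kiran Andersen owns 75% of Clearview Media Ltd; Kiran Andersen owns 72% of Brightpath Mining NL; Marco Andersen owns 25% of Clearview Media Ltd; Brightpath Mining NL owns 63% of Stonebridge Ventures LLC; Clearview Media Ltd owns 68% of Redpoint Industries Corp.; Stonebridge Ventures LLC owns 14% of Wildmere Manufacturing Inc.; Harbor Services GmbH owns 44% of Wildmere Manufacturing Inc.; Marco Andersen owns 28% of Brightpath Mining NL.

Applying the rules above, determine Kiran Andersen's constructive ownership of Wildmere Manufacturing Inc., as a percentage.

By parent–child attribution (R1), Kiran Andersen is treated as also owning Marco Andersen's interest in Clearview Media Ltd, giving 75% + 25% = 100%.
By parent–child attribution (R1), Kiran Andersen is treated as also owning Marco Andersen's interest in Brightpath Mining NL, giving 72% + 28% = 100%.
By parent–child attribution (R1), Kiran Andersen is treated as owning Marco Andersen's 28% interest in Wildmere Manufacturing Inc.
Chain via Clearview Media Ltd → Harbor Services GmbH (R3): 100% × 53% × 44% = 23.32% of Wildmere Manufacturing Inc.
Chain via Brightpath Mining NL → Stonebridge Ventures LLC (R3): 100% × 63% × 14% = 8.82% of Wildmere Manufacturing Inc.
Direct interest in Wildmere Manufacturing Inc: 28%.
Aggregating (R2): 23.32% + 8.82% + 28% = 60.14%.

60.14%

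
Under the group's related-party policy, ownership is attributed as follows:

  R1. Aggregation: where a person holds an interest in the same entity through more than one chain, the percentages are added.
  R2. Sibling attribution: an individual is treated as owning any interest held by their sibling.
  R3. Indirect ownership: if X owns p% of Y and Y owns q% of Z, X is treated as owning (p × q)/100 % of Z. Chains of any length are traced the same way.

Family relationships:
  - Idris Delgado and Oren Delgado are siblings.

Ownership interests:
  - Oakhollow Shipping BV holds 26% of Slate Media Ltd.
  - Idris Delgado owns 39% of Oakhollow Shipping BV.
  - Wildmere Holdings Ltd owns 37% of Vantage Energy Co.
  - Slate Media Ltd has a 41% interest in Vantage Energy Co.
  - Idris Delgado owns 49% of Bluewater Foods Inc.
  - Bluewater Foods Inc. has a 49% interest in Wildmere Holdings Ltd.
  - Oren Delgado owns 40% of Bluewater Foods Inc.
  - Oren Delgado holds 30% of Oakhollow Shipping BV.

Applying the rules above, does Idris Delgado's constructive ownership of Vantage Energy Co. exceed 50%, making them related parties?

No

By sibling attribution (R2), Idris Delgado is treated as also owning Oren Delgado's interest in Oakhollow Shipping BV, giving 39% + 30% = 69%.
By sibling attribution (R2), Idris Delgado is treated as also owning Oren Delgado's interest in Bluewater Foods Inc, giving 49% + 40% = 89%.
Chain via Oakhollow Shipping BV → Slate Media Ltd (R3): 69% × 26% × 41% = 7.3554% of Vantage Energy Co.
Chain via Bluewater Foods Inc. → Wildmere Holdings Ltd (R3): 89% × 49% × 37% = 16.1357% of Vantage Energy Co.
Aggregating (R1): 7.3554% + 16.1357% = 23.4911%.
23.4911% does not exceed the 50% threshold, so Idris is not a related party to Vantage Energy Co.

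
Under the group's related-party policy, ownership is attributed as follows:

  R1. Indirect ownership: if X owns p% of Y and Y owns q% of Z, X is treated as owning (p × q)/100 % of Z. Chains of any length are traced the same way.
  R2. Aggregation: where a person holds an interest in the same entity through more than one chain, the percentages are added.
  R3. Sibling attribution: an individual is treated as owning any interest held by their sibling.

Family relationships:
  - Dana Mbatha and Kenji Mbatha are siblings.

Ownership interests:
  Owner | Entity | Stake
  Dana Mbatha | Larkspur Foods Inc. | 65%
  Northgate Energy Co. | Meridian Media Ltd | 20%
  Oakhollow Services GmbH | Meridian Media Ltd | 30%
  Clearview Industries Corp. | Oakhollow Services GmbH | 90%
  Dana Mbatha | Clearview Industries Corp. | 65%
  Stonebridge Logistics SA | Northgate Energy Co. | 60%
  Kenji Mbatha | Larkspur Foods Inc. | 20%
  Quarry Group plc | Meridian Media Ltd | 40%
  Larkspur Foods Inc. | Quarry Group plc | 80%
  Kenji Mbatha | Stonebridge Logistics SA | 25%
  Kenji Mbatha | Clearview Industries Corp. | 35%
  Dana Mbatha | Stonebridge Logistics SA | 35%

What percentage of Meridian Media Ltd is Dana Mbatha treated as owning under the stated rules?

By sibling attribution (R3), Dana Mbatha is treated as also owning Kenji Mbatha's interest in Clearview Industries Corp, giving 65% + 35% = 100%.
By sibling attribution (R3), Dana Mbatha is treated as also owning Kenji Mbatha's interest in Larkspur Foods Inc, giving 65% + 20% = 85%.
By sibling attribution (R3), Dana Mbatha is treated as also owning Kenji Mbatha's interest in Stonebridge Logistics SA, giving 35% + 25% = 60%.
Chain via Clearview Industries Corp. → Oakhollow Services GmbH (R1): 100% × 90% × 30% = 27% of Meridian Media Ltd.
Chain via Larkspur Foods Inc. → Quarry Group plc (R1): 85% × 80% × 40% = 27.2% of Meridian Media Ltd.
Chain via Stonebridge Logistics SA → Northgate Energy Co. (R1): 60% × 60% × 20% = 7.2% of Meridian Media Ltd.
Aggregating (R2): 27% + 27.2% + 7.2% = 61.4%.

61.4%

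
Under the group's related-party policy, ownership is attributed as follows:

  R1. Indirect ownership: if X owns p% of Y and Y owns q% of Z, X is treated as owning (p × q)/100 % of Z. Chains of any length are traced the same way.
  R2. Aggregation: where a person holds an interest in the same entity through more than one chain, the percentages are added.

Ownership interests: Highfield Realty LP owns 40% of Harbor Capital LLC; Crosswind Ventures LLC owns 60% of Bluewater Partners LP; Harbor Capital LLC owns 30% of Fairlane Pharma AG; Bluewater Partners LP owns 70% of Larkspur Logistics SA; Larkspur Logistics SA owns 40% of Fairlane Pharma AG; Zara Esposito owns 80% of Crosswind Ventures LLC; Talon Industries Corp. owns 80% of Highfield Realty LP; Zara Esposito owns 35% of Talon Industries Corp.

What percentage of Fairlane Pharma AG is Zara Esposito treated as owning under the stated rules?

16.8%

Chain via Talon Industries Corp. → Highfield Realty LP → Harbor Capital LLC (R1): 35% × 80% × 40% × 30% = 3.36% of Fairlane Pharma AG.
Chain via Crosswind Ventures LLC → Bluewater Partners LP → Larkspur Logistics SA (R1): 80% × 60% × 70% × 40% = 13.44% of Fairlane Pharma AG.
Aggregating (R2): 3.36% + 13.44% = 16.8%.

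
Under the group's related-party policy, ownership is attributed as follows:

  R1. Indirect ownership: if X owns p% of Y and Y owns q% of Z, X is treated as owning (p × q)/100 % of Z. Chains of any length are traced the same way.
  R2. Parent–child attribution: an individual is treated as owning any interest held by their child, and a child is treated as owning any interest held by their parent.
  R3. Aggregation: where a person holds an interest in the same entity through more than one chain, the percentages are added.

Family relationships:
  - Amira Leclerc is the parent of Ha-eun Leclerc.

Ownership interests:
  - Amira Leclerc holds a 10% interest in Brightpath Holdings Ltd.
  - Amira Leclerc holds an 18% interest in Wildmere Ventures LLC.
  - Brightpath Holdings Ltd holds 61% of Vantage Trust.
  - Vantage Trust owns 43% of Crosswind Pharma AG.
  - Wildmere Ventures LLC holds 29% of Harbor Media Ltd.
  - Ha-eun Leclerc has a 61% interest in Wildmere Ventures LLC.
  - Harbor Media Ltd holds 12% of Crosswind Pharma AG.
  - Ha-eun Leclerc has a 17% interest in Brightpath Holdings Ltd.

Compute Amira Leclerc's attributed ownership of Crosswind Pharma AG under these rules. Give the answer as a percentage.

9.8313%

By parent–child attribution (R2), Amira Leclerc is treated as also owning Ha-eun Leclerc's interest in Brightpath Holdings Ltd, giving 10% + 17% = 27%.
By parent–child attribution (R2), Amira Leclerc is treated as also owning Ha-eun Leclerc's interest in Wildmere Ventures LLC, giving 18% + 61% = 79%.
Chain via Brightpath Holdings Ltd → Vantage Trust (R1): 27% × 61% × 43% = 7.0821% of Crosswind Pharma AG.
Chain via Wildmere Ventures LLC → Harbor Media Ltd (R1): 79% × 29% × 12% = 2.7492% of Crosswind Pharma AG.
Aggregating (R3): 7.0821% + 2.7492% = 9.8313%.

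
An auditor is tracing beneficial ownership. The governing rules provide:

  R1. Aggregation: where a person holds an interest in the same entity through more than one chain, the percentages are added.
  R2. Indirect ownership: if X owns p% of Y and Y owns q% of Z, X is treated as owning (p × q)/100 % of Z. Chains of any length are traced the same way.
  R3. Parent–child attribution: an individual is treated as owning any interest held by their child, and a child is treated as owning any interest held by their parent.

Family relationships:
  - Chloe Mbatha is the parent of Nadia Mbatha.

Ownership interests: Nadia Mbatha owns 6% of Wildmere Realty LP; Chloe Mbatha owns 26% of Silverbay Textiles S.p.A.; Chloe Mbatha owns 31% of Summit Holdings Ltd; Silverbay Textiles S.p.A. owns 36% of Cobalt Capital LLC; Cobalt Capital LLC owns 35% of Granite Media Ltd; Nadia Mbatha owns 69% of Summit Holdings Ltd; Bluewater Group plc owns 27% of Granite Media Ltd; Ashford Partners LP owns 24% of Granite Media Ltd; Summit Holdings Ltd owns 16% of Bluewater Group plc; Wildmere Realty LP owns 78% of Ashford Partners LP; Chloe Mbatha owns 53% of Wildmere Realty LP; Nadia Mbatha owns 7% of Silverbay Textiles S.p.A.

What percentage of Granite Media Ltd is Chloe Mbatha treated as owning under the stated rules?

19.5228%

By parent–child attribution (R3), Chloe Mbatha is treated as also owning Nadia Mbatha's interest in Silverbay Textiles S.p.A, giving 26% + 7% = 33%.
By parent–child attribution (R3), Chloe Mbatha is treated as also owning Nadia Mbatha's interest in Wildmere Realty LP, giving 53% + 6% = 59%.
By parent–child attribution (R3), Chloe Mbatha is treated as also owning Nadia Mbatha's interest in Summit Holdings Ltd, giving 31% + 69% = 100%.
Chain via Silverbay Textiles S.p.A. → Cobalt Capital LLC (R2): 33% × 36% × 35% = 4.158% of Granite Media Ltd.
Chain via Wildmere Realty LP → Ashford Partners LP (R2): 59% × 78% × 24% = 11.0448% of Granite Media Ltd.
Chain via Summit Holdings Ltd → Bluewater Group plc (R2): 100% × 16% × 27% = 4.32% of Granite Media Ltd.
Aggregating (R1): 4.158% + 11.0448% + 4.32% = 19.5228%.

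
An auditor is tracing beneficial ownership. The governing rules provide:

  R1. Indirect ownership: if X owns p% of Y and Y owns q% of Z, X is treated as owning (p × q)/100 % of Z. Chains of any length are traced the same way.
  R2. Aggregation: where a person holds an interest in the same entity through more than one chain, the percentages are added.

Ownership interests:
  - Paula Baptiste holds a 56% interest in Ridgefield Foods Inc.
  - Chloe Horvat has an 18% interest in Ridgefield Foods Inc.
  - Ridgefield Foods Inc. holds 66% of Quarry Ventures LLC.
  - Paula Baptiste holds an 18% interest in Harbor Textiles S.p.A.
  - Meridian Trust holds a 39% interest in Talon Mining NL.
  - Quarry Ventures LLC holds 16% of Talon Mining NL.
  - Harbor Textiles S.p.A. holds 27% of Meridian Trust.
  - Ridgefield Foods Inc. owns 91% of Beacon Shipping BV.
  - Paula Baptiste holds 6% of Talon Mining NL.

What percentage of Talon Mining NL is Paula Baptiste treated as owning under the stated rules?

Chain via Harbor Textiles S.p.A. → Meridian Trust (R1): 18% × 27% × 39% = 1.8954% of Talon Mining NL.
Chain via Ridgefield Foods Inc. → Quarry Ventures LLC (R1): 56% × 66% × 16% = 5.9136% of Talon Mining NL.
Direct interest in Talon Mining NL: 6%.
Aggregating (R2): 1.8954% + 5.9136% + 6% = 13.809%.

13.809%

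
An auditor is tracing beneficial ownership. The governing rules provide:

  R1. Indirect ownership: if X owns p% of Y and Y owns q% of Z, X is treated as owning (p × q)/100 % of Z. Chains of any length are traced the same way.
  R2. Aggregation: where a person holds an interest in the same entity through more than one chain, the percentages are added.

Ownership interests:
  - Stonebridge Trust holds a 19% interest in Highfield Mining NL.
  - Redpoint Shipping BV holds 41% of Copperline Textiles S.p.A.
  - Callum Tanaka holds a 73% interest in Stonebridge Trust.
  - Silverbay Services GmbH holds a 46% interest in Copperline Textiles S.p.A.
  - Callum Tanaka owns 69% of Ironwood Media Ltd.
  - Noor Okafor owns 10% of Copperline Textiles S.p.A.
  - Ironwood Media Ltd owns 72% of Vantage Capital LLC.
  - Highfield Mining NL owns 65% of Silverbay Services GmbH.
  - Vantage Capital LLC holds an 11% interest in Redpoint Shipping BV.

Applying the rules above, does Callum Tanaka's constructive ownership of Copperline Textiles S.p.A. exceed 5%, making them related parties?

Yes

Chain via Ironwood Media Ltd → Vantage Capital LLC → Redpoint Shipping BV (R1): 69% × 72% × 11% × 41% = 2.240568% of Copperline Textiles S.p.A.
Chain via Stonebridge Trust → Highfield Mining NL → Silverbay Services GmbH (R1): 73% × 19% × 65% × 46% = 4.14713% of Copperline Textiles S.p.A.
Aggregating (R2): 2.240568% + 4.14713% = 6.387698%.
6.387698% exceeds the 5% threshold, so Callum is a related party to Copperline Textiles S.p.A.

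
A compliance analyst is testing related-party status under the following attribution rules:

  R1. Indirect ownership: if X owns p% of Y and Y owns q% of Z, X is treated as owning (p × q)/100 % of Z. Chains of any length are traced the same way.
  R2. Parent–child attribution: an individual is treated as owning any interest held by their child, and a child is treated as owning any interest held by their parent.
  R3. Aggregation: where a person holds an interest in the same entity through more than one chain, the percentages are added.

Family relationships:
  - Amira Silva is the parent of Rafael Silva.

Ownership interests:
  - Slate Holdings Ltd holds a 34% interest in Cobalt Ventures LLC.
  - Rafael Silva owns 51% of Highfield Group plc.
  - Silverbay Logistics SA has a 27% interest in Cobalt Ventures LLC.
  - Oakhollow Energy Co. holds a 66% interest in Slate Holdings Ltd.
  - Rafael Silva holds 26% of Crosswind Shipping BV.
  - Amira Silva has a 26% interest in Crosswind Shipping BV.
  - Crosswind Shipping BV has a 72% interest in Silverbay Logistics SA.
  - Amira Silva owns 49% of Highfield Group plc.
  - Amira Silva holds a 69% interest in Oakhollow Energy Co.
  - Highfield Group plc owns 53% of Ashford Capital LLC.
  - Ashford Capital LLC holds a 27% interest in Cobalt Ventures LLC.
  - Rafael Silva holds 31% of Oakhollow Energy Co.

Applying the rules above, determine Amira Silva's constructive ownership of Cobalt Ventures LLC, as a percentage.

By parent–child attribution (R2), Amira Silva is treated as also owning Rafael Silva's interest in Highfield Group plc, giving 49% + 51% = 100%.
By parent–child attribution (R2), Amira Silva is treated as also owning Rafael Silva's interest in Oakhollow Energy Co, giving 69% + 31% = 100%.
By parent–child attribution (R2), Amira Silva is treated as also owning Rafael Silva's interest in Crosswind Shipping BV, giving 26% + 26% = 52%.
Chain via Highfield Group plc → Ashford Capital LLC (R1): 100% × 53% × 27% = 14.31% of Cobalt Ventures LLC.
Chain via Oakhollow Energy Co. → Slate Holdings Ltd (R1): 100% × 66% × 34% = 22.44% of Cobalt Ventures LLC.
Chain via Crosswind Shipping BV → Silverbay Logistics SA (R1): 52% × 72% × 27% = 10.1088% of Cobalt Ventures LLC.
Aggregating (R3): 14.31% + 22.44% + 10.1088% = 46.8588%.

46.8588%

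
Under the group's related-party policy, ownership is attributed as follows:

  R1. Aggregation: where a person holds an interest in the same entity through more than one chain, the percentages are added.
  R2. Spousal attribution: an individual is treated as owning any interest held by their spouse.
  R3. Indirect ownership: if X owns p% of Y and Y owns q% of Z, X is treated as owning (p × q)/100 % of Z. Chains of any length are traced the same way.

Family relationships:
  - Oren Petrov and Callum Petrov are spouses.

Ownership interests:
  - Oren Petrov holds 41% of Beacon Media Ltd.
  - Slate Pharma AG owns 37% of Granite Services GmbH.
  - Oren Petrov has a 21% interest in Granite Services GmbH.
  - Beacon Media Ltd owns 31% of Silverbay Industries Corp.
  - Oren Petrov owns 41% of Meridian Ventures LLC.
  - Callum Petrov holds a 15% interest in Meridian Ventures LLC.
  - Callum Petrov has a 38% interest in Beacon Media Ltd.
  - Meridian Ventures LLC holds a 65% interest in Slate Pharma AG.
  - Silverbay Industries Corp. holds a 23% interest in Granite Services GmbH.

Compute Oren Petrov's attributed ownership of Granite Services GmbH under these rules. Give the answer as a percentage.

40.1007%

By spousal attribution (R2), Oren Petrov is treated as also owning Callum Petrov's interest in Beacon Media Ltd, giving 41% + 38% = 79%.
By spousal attribution (R2), Oren Petrov is treated as also owning Callum Petrov's interest in Meridian Ventures LLC, giving 41% + 15% = 56%.
Chain via Beacon Media Ltd → Silverbay Industries Corp. (R3): 79% × 31% × 23% = 5.6327% of Granite Services GmbH.
Chain via Meridian Ventures LLC → Slate Pharma AG (R3): 56% × 65% × 37% = 13.468% of Granite Services GmbH.
Direct interest in Granite Services GmbH: 21%.
Aggregating (R1): 5.6327% + 13.468% + 21% = 40.1007%.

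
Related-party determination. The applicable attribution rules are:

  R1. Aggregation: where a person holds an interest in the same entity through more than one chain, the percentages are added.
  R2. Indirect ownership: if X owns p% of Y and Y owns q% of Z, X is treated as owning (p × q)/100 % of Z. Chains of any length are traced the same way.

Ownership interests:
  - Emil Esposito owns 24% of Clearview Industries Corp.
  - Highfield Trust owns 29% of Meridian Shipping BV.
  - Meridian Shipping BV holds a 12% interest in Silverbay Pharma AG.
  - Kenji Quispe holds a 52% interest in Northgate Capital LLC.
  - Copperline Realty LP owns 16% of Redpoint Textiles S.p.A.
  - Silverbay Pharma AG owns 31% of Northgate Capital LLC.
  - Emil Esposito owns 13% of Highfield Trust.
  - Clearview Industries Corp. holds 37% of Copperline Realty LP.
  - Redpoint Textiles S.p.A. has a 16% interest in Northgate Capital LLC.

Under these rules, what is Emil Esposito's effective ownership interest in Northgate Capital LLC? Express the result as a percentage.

0.367572%

Chain via Highfield Trust → Meridian Shipping BV → Silverbay Pharma AG (R2): 13% × 29% × 12% × 31% = 0.140244% of Northgate Capital LLC.
Chain via Clearview Industries Corp. → Copperline Realty LP → Redpoint Textiles S.p.A. (R2): 24% × 37% × 16% × 16% = 0.227328% of Northgate Capital LLC.
Aggregating (R1): 0.140244% + 0.227328% = 0.367572%.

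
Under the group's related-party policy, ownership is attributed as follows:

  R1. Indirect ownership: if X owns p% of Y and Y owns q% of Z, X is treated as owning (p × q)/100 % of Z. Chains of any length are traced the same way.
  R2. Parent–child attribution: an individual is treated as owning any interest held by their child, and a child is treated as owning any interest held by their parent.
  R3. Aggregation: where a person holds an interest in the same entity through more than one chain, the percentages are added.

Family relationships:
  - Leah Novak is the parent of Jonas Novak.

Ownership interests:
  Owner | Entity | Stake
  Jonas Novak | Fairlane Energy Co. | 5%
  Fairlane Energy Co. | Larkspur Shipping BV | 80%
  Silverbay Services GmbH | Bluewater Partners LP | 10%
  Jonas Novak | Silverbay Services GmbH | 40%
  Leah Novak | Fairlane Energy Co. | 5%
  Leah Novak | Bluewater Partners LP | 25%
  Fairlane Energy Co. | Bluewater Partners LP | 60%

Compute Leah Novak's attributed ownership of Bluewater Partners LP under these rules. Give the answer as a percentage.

35%

By parent–child attribution (R2), Leah Novak is treated as also owning Jonas Novak's interest in Fairlane Energy Co, giving 5% + 5% = 10%.
By parent–child attribution (R2), Leah Novak is treated as owning Jonas Novak's 40% interest in Silverbay Services GmbH.
Chain via Fairlane Energy Co. (R1): 10% × 60% = 6% of Bluewater Partners LP.
Direct interest in Bluewater Partners LP: 25%.
Chain via Silverbay Services GmbH (R1): 40% × 10% = 4% of Bluewater Partners LP.
Aggregating (R3): 6% + 25% + 4% = 35%.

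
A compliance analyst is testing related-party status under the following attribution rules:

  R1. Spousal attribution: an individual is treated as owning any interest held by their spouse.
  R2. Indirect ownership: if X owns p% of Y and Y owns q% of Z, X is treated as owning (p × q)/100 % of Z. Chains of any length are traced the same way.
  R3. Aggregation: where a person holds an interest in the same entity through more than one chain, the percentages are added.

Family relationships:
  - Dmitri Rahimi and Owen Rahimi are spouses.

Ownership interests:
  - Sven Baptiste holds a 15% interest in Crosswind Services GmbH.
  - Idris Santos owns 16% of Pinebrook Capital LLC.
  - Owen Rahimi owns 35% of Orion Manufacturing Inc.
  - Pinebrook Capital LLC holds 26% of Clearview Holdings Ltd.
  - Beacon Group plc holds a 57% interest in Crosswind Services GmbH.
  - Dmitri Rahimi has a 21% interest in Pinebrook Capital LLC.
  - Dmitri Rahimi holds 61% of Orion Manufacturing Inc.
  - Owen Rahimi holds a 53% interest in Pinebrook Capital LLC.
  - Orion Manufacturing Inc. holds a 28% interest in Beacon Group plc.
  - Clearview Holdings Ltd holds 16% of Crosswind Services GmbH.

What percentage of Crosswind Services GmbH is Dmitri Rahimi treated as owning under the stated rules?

18.4%

By spousal attribution (R1), Dmitri Rahimi is treated as also owning Owen Rahimi's interest in Orion Manufacturing Inc, giving 61% + 35% = 96%.
By spousal attribution (R1), Dmitri Rahimi is treated as also owning Owen Rahimi's interest in Pinebrook Capital LLC, giving 21% + 53% = 74%.
Chain via Orion Manufacturing Inc. → Beacon Group plc (R2): 96% × 28% × 57% = 15.3216% of Crosswind Services GmbH.
Chain via Pinebrook Capital LLC → Clearview Holdings Ltd (R2): 74% × 26% × 16% = 3.0784% of Crosswind Services GmbH.
Aggregating (R3): 15.3216% + 3.0784% = 18.4%.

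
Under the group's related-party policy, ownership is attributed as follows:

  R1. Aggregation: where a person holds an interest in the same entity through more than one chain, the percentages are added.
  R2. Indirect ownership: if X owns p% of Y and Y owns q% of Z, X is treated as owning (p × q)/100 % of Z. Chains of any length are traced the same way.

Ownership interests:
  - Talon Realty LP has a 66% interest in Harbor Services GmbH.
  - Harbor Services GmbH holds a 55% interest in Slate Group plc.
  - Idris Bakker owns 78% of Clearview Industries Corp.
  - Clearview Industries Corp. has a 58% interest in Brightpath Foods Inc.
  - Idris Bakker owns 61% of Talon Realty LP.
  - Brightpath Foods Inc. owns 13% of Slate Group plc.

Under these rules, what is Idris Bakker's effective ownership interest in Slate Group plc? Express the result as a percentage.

Chain via Clearview Industries Corp. → Brightpath Foods Inc. (R2): 78% × 58% × 13% = 5.8812% of Slate Group plc.
Chain via Talon Realty LP → Harbor Services GmbH (R2): 61% × 66% × 55% = 22.143% of Slate Group plc.
Aggregating (R1): 5.8812% + 22.143% = 28.0242%.

28.0242%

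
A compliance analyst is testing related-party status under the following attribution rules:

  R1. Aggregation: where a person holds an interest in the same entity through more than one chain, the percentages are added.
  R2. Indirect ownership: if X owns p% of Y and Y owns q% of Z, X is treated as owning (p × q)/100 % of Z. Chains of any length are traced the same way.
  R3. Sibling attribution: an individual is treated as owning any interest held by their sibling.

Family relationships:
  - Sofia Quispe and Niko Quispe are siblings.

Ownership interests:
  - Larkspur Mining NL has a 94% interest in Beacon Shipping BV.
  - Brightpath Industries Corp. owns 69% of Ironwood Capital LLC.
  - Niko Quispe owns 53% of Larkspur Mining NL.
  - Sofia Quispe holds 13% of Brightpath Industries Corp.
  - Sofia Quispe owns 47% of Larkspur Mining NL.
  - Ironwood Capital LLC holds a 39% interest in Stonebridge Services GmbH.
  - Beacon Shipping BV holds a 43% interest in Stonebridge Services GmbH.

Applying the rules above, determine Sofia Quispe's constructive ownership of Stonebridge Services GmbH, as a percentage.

43.9183%

By sibling attribution (R3), Sofia Quispe is treated as also owning Niko Quispe's interest in Larkspur Mining NL, giving 47% + 53% = 100%.
Chain via Larkspur Mining NL → Beacon Shipping BV (R2): 100% × 94% × 43% = 40.42% of Stonebridge Services GmbH.
Chain via Brightpath Industries Corp. → Ironwood Capital LLC (R2): 13% × 69% × 39% = 3.4983% of Stonebridge Services GmbH.
Aggregating (R1): 40.42% + 3.4983% = 43.9183%.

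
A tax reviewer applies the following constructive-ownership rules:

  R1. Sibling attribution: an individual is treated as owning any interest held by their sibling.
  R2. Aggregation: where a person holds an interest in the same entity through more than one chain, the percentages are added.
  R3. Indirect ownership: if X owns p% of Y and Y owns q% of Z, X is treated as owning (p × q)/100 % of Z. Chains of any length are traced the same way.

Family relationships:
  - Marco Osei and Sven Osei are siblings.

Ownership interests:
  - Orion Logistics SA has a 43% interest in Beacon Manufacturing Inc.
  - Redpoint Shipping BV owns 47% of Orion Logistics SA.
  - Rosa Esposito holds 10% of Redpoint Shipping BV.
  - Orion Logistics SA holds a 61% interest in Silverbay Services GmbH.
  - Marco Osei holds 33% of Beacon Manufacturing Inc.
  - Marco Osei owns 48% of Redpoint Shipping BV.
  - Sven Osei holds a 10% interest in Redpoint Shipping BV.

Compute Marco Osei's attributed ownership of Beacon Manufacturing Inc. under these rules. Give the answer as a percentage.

44.7218%

By sibling attribution (R1), Marco Osei is treated as also owning Sven Osei's interest in Redpoint Shipping BV, giving 48% + 10% = 58%.
Chain via Redpoint Shipping BV → Orion Logistics SA (R3): 58% × 47% × 43% = 11.7218% of Beacon Manufacturing Inc.
Direct interest in Beacon Manufacturing Inc: 33%.
Aggregating (R2): 11.7218% + 33% = 44.7218%.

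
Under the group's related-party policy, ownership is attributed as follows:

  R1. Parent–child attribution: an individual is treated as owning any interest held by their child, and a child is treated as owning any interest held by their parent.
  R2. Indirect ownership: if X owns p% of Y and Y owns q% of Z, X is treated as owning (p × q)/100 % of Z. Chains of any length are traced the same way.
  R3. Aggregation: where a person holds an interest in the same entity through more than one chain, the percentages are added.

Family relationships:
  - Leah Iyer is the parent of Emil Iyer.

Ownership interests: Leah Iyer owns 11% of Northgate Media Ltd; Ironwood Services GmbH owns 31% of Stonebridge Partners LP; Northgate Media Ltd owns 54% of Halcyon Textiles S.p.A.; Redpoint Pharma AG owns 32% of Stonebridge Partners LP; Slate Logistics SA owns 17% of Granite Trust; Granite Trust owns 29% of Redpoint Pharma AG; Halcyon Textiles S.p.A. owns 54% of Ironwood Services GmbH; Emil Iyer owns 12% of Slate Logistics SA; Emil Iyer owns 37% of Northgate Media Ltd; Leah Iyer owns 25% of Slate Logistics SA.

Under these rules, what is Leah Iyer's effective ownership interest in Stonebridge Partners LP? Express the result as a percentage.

4.92272%

By parent–child attribution (R1), Leah Iyer is treated as also owning Emil Iyer's interest in Slate Logistics SA, giving 25% + 12% = 37%.
By parent–child attribution (R1), Leah Iyer is treated as also owning Emil Iyer's interest in Northgate Media Ltd, giving 11% + 37% = 48%.
Chain via Slate Logistics SA → Granite Trust → Redpoint Pharma AG (R2): 37% × 17% × 29% × 32% = 0.583712% of Stonebridge Partners LP.
Chain via Northgate Media Ltd → Halcyon Textiles S.p.A. → Ironwood Services GmbH (R2): 48% × 54% × 54% × 31% = 4.339008% of Stonebridge Partners LP.
Aggregating (R3): 0.583712% + 4.339008% = 4.92272%.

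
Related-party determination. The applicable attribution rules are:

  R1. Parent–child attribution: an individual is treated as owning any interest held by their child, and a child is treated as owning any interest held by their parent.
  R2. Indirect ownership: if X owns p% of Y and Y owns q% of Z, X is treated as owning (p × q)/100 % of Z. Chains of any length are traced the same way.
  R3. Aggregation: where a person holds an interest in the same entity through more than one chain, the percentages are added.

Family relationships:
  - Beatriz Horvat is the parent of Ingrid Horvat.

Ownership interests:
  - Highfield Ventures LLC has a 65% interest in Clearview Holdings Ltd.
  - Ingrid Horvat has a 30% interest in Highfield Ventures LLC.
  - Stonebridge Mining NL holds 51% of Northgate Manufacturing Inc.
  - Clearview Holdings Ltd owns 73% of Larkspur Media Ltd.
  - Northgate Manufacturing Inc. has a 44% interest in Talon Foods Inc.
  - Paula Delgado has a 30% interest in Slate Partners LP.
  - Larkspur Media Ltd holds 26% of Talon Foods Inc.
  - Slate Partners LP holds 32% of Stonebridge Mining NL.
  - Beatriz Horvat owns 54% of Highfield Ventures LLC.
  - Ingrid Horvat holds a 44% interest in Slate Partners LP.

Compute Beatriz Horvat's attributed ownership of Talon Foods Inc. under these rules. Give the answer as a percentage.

13.522632%

By parent–child attribution (R1), Beatriz Horvat is treated as also owning Ingrid Horvat's interest in Highfield Ventures LLC, giving 54% + 30% = 84%.
By parent–child attribution (R1), Beatriz Horvat is treated as owning Ingrid Horvat's 44% interest in Slate Partners LP.
Chain via Highfield Ventures LLC → Clearview Holdings Ltd → Larkspur Media Ltd (R2): 84% × 65% × 73% × 26% = 10.36308% of Talon Foods Inc.
Chain via Slate Partners LP → Stonebridge Mining NL → Northgate Manufacturing Inc. (R2): 44% × 32% × 51% × 44% = 3.159552% of Talon Foods Inc.
Aggregating (R3): 10.36308% + 3.159552% = 13.522632%.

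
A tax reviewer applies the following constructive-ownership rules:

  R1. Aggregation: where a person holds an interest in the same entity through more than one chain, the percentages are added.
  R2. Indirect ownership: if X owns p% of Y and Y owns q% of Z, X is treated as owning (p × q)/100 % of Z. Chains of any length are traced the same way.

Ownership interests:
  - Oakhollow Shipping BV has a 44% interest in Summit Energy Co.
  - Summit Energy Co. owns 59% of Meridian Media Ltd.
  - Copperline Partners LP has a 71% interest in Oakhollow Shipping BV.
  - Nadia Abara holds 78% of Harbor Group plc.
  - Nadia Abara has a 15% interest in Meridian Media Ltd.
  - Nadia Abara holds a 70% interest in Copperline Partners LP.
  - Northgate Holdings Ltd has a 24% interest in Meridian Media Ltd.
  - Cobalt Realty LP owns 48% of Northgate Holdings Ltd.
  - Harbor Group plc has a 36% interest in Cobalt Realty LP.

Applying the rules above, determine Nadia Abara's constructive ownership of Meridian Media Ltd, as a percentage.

Chain via Harbor Group plc → Cobalt Realty LP → Northgate Holdings Ltd (R2): 78% × 36% × 48% × 24% = 3.234816% of Meridian Media Ltd.
Chain via Copperline Partners LP → Oakhollow Shipping BV → Summit Energy Co. (R2): 70% × 71% × 44% × 59% = 12.90212% of Meridian Media Ltd.
Direct interest in Meridian Media Ltd: 15%.
Aggregating (R1): 3.234816% + 12.90212% + 15% = 31.136936%.

31.136936%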